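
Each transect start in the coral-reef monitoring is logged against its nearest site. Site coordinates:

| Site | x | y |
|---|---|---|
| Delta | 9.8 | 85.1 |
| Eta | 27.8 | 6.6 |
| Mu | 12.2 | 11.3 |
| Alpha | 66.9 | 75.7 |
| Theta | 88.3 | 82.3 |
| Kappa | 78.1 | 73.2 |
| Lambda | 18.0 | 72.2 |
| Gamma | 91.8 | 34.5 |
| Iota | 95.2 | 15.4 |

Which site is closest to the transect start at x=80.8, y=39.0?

Gamma

Squared distances to each site:
Delta: 7166.210; Eta: 3858.760; Mu: 5473.250; Alpha: 1540.100; Theta: 1931.140; Kappa: 1176.930; Lambda: 5046.080; Gamma: 141.250; Iota: 764.320.
Minimum at Gamma.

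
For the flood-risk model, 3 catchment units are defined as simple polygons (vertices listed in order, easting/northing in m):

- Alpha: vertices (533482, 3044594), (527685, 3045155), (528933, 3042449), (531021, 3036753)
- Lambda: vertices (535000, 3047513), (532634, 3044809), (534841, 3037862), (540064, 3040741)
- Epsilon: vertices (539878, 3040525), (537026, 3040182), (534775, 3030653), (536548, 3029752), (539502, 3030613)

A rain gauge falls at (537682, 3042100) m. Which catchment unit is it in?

Cast a ray rightward from (537682, 3042100). For each polygon, the edges (by vertex number in listed order) whose endpoints lie on opposite sides of northing = 3042100, where each meets that height, and whether that is right or left of the point:
Alpha: 3–4 at easting≈529060.9 (left), 4–1 at easting≈532699.2 (left) → 0 crossings.
Lambda: 2–3 at easting≈533494.6 (left), 4–1 at easting≈539047.8 (right) → 1 crossing.
Epsilon: no edge straddles that height → 0 crossings.
Only Lambda has an odd count, so the point is inside Lambda.

Lambda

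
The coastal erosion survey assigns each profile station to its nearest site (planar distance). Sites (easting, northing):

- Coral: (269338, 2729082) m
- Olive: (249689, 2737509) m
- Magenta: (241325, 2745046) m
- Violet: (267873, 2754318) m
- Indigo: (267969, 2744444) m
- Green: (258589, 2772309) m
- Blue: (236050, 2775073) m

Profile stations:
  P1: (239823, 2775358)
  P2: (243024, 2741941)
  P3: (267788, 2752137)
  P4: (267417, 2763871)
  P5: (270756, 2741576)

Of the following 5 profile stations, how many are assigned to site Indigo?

1

P1 → Blue
P2 → Magenta
P3 → Violet
P4 → Violet
P5 → Indigo
1 of the 5 goes to Indigo.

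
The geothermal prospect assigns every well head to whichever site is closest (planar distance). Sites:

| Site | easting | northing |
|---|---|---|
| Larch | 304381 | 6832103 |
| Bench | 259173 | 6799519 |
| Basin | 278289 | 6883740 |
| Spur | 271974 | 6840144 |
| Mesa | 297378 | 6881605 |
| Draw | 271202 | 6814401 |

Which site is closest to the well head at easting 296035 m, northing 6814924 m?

Larch

Squared distances to each site:
Larch: 364773757.000; Bench: 1596121069.000; Basin: 5050562372.000; Spur: 1214980121.000; Mesa: 4448159410.000; Draw: 616951418.000.
Minimum at Larch.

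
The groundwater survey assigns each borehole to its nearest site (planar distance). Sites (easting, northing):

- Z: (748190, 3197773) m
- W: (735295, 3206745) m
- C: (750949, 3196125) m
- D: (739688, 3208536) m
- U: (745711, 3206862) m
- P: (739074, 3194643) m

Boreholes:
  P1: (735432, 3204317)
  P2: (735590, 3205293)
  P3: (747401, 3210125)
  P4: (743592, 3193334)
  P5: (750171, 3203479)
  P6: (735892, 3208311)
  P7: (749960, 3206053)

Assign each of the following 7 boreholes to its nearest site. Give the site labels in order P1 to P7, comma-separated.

P1 → W (d²=5913953.00)
P2 → W (d²=2195329.00)
P3 → U (d²=13503269.00)
P4 → P (d²=22125805.00)
P5 → U (d²=31336289.00)
P6 → W (d²=2808765.00)
P7 → U (d²=18708482.00)

W, W, U, P, U, W, U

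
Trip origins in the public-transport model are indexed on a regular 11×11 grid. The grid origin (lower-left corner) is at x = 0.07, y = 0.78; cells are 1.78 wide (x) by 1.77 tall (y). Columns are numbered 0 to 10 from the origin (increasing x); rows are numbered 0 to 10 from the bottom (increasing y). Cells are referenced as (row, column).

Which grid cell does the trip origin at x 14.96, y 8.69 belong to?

(4, 8)

Column index: ⌊(14.96 − 0.07) / 1.78⌋ = ⌊8.365⌋ = 8
Row offset from origin: ⌊(8.69 − 0.78) / 1.77⌋ = ⌊4.469⌋ = 4 → row 4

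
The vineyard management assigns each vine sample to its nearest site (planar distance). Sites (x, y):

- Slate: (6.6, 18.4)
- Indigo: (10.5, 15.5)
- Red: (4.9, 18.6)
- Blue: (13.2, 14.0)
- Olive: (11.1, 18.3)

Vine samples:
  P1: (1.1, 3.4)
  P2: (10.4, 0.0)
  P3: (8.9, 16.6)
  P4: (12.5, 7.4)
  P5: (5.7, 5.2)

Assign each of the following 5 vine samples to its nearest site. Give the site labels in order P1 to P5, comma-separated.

P1 → Indigo (d²=234.77)
P2 → Blue (d²=203.84)
P3 → Indigo (d²=3.77)
P4 → Blue (d²=44.05)
P5 → Indigo (d²=129.13)

Indigo, Blue, Indigo, Blue, Indigo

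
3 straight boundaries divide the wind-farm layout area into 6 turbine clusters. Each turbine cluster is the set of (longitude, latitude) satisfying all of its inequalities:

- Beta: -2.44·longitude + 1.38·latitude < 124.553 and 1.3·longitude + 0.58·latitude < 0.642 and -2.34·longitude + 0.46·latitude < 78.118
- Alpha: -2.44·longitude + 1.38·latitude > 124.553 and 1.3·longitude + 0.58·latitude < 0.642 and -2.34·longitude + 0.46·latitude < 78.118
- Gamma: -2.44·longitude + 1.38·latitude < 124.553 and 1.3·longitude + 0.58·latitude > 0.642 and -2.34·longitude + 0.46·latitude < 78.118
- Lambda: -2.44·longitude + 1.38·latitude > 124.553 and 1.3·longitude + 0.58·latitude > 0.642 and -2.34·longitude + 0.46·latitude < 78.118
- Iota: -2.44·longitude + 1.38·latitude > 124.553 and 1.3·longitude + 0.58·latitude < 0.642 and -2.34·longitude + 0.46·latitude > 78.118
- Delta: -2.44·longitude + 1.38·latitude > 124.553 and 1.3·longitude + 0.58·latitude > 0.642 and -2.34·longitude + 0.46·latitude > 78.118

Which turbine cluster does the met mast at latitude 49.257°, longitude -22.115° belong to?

Beta

-2.44·-22.115 + 1.38·49.257 = 121.935, which is < 124.553
1.3·-22.115 + 0.58·49.257 = -0.180, which is < 0.642
-2.34·-22.115 + 0.46·49.257 = 74.407, which is < 78.118
This sign pattern matches Beta.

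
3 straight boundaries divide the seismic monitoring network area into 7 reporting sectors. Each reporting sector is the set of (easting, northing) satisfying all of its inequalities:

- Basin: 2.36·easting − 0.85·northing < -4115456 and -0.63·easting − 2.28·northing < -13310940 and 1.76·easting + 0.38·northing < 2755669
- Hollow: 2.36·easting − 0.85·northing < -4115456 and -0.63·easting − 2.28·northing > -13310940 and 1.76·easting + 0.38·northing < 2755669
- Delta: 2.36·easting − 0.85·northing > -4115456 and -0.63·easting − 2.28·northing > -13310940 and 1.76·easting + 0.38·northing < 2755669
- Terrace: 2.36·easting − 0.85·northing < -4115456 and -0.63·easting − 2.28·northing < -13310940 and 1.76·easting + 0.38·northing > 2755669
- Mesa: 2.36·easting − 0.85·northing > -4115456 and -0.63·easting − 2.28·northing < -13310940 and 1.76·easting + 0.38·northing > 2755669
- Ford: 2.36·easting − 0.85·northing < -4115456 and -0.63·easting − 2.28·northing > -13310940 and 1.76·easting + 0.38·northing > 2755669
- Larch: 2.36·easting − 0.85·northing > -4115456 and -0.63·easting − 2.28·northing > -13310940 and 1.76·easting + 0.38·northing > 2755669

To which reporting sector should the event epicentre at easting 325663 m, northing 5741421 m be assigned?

Delta

2.36·325663 − 0.85·5741421 = -4111643.170, which is > -4115456
-0.63·325663 − 2.28·5741421 = -13295607.570, which is > -13310940
1.76·325663 + 0.38·5741421 = 2754906.860, which is < 2755669
This sign pattern matches Delta.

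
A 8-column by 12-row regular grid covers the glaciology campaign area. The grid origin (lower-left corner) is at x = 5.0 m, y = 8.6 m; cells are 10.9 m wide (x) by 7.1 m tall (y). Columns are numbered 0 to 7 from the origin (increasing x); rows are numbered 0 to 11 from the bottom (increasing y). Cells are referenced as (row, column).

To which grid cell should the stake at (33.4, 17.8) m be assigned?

Column index: ⌊(33.4 − 5.0) / 10.9⌋ = ⌊2.606⌋ = 2
Row offset from origin: ⌊(17.8 − 8.6) / 7.1⌋ = ⌊1.296⌋ = 1 → row 1

(1, 2)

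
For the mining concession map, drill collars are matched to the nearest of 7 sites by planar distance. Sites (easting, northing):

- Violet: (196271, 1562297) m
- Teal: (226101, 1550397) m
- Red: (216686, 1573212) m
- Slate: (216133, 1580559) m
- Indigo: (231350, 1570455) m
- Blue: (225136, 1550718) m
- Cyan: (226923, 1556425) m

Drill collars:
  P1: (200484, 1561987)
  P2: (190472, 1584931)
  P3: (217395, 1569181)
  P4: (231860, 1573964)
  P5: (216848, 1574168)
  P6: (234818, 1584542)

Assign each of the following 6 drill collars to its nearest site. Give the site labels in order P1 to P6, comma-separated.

Violet, Violet, Red, Indigo, Red, Indigo

P1 → Violet (d²=17845469.00)
P2 → Violet (d²=545926357.00)
P3 → Red (d²=16751642.00)
P4 → Indigo (d²=12573181.00)
P5 → Red (d²=940180.00)
P6 → Indigo (d²=210470593.00)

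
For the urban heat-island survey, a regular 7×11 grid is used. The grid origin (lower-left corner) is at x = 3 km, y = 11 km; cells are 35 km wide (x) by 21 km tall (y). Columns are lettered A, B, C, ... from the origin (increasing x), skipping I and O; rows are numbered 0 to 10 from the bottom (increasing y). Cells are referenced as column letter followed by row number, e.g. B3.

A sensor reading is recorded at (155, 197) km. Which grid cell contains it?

E8

Column index: ⌊(155 − 3) / 35⌋ = ⌊4.343⌋ = 4 → column E
Row offset from origin: ⌊(197 − 11) / 21⌋ = ⌊8.857⌋ = 8 → row 8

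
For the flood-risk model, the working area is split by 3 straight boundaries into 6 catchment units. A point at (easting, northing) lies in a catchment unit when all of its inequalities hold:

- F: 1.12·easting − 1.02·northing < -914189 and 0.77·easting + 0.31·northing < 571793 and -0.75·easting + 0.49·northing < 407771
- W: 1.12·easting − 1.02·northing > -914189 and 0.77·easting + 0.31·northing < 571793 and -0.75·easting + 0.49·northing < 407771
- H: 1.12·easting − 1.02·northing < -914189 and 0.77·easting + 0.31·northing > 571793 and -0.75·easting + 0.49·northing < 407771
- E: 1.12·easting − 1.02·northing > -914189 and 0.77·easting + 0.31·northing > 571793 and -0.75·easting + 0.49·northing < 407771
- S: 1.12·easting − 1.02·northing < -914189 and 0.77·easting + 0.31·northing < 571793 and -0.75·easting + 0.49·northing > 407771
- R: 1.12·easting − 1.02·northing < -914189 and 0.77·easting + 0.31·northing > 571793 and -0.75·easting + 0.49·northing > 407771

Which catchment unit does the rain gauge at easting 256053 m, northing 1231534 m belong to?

1.12·256053 − 1.02·1231534 = -969385.320, which is < -914189
0.77·256053 + 0.31·1231534 = 578936.350, which is > 571793
-0.75·256053 + 0.49·1231534 = 411411.910, which is > 407771
This sign pattern matches R.

R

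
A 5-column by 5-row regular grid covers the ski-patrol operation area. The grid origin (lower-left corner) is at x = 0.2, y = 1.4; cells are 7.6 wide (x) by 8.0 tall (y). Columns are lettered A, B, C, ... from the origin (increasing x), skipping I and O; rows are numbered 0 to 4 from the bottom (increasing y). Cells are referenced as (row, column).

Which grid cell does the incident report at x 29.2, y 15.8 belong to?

(1, D)

Column index: ⌊(29.2 − 0.2) / 7.6⌋ = ⌊3.816⌋ = 3 → column D
Row offset from origin: ⌊(15.8 − 1.4) / 8.0⌋ = ⌊1.800⌋ = 1 → row 1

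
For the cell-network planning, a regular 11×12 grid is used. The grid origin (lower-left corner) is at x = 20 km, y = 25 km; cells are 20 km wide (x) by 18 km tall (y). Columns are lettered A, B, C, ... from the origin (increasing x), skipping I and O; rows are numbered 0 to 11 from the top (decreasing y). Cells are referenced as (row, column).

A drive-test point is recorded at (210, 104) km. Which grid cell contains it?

(7, K)

Column index: ⌊(210 − 20) / 20⌋ = ⌊9.500⌋ = 9 → column K
Row offset from origin: ⌊(104 − 25) / 18⌋ = ⌊4.389⌋ = 4 → row 7 (counted from top)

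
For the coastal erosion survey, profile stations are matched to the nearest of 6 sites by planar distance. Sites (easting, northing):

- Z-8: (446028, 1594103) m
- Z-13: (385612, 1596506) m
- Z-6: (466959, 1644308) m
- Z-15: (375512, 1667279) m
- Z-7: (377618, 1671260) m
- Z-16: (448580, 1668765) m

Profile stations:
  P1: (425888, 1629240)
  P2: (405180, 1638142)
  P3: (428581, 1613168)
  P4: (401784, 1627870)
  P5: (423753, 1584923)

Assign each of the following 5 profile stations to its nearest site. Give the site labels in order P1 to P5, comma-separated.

P1 → Z-8 (d²=1640228369.00)
P2 → Z-15 (d²=1729154993.00)
P3 → Z-8 (d²=667872034.00)
P4 → Z-13 (d²=1245234080.00)
P5 → Z-8 (d²=580448025.00)

Z-8, Z-15, Z-8, Z-13, Z-8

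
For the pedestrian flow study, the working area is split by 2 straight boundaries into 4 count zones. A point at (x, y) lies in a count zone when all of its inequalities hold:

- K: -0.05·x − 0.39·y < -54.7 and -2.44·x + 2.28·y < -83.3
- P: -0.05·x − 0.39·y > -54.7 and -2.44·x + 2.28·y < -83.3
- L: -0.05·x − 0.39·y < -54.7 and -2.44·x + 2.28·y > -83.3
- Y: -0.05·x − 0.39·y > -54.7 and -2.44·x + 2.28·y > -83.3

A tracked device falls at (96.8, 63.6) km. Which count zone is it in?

-0.05·96.8 − 0.39·63.6 = -29.644, which is > -54.7
-2.44·96.8 + 2.28·63.6 = -91.184, which is < -83.3
This sign pattern matches P.

P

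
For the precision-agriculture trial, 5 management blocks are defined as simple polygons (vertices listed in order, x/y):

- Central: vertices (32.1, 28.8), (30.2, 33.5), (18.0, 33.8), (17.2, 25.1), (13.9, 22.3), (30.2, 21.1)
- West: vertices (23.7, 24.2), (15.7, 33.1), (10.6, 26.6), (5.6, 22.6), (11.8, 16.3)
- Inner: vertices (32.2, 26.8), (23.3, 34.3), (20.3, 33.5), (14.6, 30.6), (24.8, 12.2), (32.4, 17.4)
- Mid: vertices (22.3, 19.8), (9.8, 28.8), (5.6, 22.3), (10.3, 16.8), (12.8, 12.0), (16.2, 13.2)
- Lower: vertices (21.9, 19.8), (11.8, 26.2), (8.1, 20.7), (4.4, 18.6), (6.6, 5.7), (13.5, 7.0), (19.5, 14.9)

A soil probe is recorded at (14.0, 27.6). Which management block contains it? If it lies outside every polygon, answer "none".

Cast a ray rightward from (14.0, 27.6). For each polygon, the edges (by vertex number in listed order) whose endpoints lie on opposite sides of y = 27.6, where each meets that height, and whether that is right or left of the point:
Central: 3–4 at x≈17.43 (right), 6–1 at x≈31.80 (right) → 2 crossings.
West: 1–2 at x≈20.64 (right), 2–3 at x≈11.38 (left) → 1 crossing.
Inner: 1–2 at x≈31.25 (right), 4–5 at x≈16.26 (right) → 2 crossings.
Mid: 1–2 at x≈11.47 (left), 2–3 at x≈9.02 (left) → 0 crossings.
Lower: no edge straddles that height → 0 crossings.
Only West has an odd count, so the point is inside West.

West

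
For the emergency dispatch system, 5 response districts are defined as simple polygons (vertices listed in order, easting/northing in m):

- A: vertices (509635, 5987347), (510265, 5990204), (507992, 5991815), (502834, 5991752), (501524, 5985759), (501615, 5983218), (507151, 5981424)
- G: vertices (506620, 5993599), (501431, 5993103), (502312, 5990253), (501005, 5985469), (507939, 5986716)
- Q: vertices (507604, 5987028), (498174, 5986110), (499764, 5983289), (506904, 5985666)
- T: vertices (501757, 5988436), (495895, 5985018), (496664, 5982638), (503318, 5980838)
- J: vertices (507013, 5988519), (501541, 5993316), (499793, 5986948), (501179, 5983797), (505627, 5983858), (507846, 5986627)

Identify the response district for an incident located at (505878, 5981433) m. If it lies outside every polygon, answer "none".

none

Cast a ray rightward from (505878, 5981433). For each polygon, the edges (by vertex number in listed order) whose endpoints lie on opposite sides of northing = 5981433, where each meets that height, and whether that is right or left of the point:
A: 6–7 at easting≈507123.2 (right), 7–1 at easting≈507154.8 (right) → 2 crossings.
G: no edge straddles that height → 0 crossings.
Q: no edge straddles that height → 0 crossings.
T: 3–4 at easting≈501118.5 (left), 4–1 at easting≈503195.8 (left) → 0 crossings.
J: no edge straddles that height → 0 crossings.
All counts are even, so the point lies outside every listed polygon.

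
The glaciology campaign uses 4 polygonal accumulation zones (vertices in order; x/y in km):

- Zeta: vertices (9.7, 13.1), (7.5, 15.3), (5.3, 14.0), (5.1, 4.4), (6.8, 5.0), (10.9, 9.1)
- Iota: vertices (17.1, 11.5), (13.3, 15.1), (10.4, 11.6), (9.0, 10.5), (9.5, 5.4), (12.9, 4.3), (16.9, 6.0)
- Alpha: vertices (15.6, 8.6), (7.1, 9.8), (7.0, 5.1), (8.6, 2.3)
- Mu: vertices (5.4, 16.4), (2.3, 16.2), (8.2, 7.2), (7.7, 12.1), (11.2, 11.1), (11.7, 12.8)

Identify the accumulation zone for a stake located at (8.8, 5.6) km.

Cast a ray rightward from (8.8, 5.6). For each polygon, the edges (by vertex number in listed order) whose endpoints lie on opposite sides of y = 5.6, where each meets that height, and whether that is right or left of the point:
Zeta: 3–4 at x≈5.12 (left), 5–6 at x≈7.40 (left) → 0 crossings.
Iota: 4–5 at x≈9.48 (right), 6–7 at x≈15.96 (right) → 2 crossings.
Alpha: 2–3 at x≈7.01 (left), 4–1 at x≈12.27 (right) → 1 crossing.
Mu: no edge straddles that height → 0 crossings.
Only Alpha has an odd count, so the point is inside Alpha.

Alpha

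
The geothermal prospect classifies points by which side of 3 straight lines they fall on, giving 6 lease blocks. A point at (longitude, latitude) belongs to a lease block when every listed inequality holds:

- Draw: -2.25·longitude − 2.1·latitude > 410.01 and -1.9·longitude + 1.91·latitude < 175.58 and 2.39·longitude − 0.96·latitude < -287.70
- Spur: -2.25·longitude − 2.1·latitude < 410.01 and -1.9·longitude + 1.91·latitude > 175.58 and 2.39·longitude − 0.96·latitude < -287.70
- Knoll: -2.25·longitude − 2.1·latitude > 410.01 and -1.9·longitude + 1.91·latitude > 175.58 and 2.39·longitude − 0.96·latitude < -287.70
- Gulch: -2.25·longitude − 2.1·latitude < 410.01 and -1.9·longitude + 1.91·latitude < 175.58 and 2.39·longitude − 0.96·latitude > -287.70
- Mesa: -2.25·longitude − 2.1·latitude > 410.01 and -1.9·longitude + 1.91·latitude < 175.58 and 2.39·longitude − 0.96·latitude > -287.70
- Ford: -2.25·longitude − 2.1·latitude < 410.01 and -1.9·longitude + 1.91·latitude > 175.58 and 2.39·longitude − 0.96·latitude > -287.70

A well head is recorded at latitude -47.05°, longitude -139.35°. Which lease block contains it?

-2.25·-139.35 − 2.1·-47.05 = 412.342, which is > 410.01
-1.9·-139.35 + 1.91·-47.05 = 174.899, which is < 175.58
2.39·-139.35 − 0.96·-47.05 = -287.878, which is < -287.70
This sign pattern matches Draw.

Draw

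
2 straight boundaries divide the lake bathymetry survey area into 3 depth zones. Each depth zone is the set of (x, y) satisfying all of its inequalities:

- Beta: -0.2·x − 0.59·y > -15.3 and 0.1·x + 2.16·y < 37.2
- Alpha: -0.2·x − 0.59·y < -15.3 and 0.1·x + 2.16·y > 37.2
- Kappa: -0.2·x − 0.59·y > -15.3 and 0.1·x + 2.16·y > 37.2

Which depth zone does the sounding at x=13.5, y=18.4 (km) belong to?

-0.2·13.5 − 0.59·18.4 = -13.556, which is > -15.3
0.1·13.5 + 2.16·18.4 = 41.094, which is > 37.2
This sign pattern matches Kappa.

Kappa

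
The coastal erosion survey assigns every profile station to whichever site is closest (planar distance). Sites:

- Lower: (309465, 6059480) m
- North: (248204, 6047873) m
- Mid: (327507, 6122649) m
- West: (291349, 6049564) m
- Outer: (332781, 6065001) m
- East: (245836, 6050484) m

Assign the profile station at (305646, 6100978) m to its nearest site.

Mid

Squared distances to each site:
Lower: 1736668765.000; North: 6119724389.000; Mid: 947535562.000; West: 2847803605.000; Outer: 2030652754.000; East: 6126880136.000.
Minimum at Mid.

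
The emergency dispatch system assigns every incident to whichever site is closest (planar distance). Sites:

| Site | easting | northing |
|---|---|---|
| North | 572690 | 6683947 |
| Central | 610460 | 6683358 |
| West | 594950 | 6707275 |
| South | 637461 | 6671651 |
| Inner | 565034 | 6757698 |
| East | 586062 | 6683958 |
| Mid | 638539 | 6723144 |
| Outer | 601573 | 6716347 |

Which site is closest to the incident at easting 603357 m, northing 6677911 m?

Squared distances to each site:
North: 976898185.000; Central: 80122418.000; West: 932922145.000; South: 1202270416.000; Inner: 7834617698.000; East: 335683234.000; Mid: 3283797413.000; Outer: 1480508752.000.
Minimum at Central.

Central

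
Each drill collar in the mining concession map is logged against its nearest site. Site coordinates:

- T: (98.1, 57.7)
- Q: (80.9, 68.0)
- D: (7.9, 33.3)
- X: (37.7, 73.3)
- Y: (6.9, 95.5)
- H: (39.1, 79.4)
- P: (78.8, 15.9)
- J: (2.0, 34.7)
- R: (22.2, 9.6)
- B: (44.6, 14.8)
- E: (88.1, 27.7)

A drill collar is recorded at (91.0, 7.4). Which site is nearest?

Squared distances to each site:
T: 2580.500; Q: 3774.370; D: 7576.420; X: 7183.700; Y: 14834.420; H: 7877.610; P: 221.090; J: 8666.290; R: 4738.280; B: 2207.720; E: 420.500.
Minimum at P.

P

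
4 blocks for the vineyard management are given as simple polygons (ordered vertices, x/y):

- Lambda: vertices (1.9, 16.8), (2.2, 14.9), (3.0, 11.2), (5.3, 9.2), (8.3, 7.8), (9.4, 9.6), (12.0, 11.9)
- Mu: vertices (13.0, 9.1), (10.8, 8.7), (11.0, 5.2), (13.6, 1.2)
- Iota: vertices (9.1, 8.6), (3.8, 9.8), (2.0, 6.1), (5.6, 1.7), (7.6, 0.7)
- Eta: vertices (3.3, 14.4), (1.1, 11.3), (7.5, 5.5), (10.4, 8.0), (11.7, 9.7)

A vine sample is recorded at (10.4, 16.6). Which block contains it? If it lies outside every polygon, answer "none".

none

Cast a ray rightward from (10.4, 16.6). For each polygon, the edges (by vertex number in listed order) whose endpoints lie on opposite sides of y = 16.6, where each meets that height, and whether that is right or left of the point:
Lambda: 1–2 at x≈1.93 (left), 7–1 at x≈2.31 (left) → 0 crossings.
Mu: no edge straddles that height → 0 crossings.
Iota: no edge straddles that height → 0 crossings.
Eta: no edge straddles that height → 0 crossings.
All counts are even, so the point lies outside every listed polygon.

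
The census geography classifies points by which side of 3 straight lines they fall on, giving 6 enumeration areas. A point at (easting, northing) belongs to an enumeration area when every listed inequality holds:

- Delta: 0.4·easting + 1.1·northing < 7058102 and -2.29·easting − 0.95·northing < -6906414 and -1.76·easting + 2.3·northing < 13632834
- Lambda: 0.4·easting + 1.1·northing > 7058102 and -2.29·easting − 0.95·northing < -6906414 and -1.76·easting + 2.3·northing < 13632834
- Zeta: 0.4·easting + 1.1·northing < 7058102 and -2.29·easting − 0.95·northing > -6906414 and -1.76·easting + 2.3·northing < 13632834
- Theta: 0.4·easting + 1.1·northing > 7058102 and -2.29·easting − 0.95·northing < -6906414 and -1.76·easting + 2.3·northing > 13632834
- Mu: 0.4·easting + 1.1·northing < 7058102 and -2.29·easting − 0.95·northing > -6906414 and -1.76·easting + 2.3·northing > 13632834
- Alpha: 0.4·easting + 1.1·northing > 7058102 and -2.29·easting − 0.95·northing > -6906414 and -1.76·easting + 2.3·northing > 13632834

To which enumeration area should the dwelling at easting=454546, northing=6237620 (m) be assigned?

0.4·454546 + 1.1·6237620 = 7043200.400, which is < 7058102
-2.29·454546 − 0.95·6237620 = -6966649.340, which is < -6906414
-1.76·454546 + 2.3·6237620 = 13546525.040, which is < 13632834
This sign pattern matches Delta.

Delta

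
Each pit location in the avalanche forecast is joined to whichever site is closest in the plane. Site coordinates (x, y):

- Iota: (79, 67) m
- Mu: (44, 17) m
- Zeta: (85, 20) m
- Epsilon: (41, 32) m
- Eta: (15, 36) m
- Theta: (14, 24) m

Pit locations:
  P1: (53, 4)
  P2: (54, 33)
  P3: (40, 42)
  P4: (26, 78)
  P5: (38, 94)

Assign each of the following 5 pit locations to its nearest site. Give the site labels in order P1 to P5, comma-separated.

P1 → Mu (d²=250.00)
P2 → Epsilon (d²=170.00)
P3 → Epsilon (d²=101.00)
P4 → Eta (d²=1885.00)
P5 → Iota (d²=2410.00)

Mu, Epsilon, Epsilon, Eta, Iota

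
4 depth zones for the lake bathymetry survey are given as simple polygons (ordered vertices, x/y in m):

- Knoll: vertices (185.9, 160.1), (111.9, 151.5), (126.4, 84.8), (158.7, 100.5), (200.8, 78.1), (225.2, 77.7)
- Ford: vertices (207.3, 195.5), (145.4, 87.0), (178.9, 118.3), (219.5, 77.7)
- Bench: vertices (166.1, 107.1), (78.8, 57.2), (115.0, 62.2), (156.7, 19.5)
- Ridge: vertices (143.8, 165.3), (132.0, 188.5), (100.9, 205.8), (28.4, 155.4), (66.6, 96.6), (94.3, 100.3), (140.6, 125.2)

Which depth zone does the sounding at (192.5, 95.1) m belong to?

Knoll

Cast a ray rightward from (192.5, 95.1). For each polygon, the edges (by vertex number in listed order) whose endpoints lie on opposite sides of y = 95.1, where each meets that height, and whether that is right or left of the point:
Knoll: 2–3 at x≈124.16 (left), 3–4 at x≈147.59 (left), 4–5 at x≈168.85 (left), 6–1 at x≈216.90 (right) → 1 crossing.
Ford: 1–2 at x≈150.02 (left), 2–3 at x≈154.07 (left), 3–4 at x≈202.10 (right), 4–1 at x≈217.70 (right) → 2 crossings.
Bench: 1–2 at x≈145.11 (left), 4–1 at x≈164.81 (left) → 0 crossings.
Ridge: no edge straddles that height → 0 crossings.
Only Knoll has an odd count, so the point is inside Knoll.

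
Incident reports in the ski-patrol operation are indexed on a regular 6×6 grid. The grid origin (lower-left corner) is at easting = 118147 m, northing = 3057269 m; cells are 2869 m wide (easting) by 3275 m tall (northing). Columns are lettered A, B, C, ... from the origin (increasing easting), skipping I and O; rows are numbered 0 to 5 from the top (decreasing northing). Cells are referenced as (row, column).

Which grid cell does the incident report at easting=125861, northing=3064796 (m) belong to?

Column index: ⌊(125861 − 118147) / 2869⌋ = ⌊2.689⌋ = 2 → column C
Row offset from origin: ⌊(3064796 − 3057269) / 3275⌋ = ⌊2.298⌋ = 2 → row 3 (counted from top)

(3, C)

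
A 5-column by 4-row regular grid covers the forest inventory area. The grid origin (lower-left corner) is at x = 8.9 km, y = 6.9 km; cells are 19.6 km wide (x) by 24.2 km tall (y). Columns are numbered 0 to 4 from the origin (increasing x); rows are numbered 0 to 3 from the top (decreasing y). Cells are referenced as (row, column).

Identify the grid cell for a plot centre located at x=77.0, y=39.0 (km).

(2, 3)

Column index: ⌊(77.0 − 8.9) / 19.6⌋ = ⌊3.474⌋ = 3
Row offset from origin: ⌊(39.0 − 6.9) / 24.2⌋ = ⌊1.326⌋ = 1 → row 2 (counted from top)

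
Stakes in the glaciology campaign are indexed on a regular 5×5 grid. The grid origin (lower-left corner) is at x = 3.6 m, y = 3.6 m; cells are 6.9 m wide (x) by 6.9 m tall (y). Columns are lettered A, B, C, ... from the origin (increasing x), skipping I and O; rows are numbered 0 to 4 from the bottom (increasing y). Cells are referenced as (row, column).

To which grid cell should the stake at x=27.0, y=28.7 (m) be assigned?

(3, D)

Column index: ⌊(27.0 − 3.6) / 6.9⌋ = ⌊3.391⌋ = 3 → column D
Row offset from origin: ⌊(28.7 − 3.6) / 6.9⌋ = ⌊3.638⌋ = 3 → row 3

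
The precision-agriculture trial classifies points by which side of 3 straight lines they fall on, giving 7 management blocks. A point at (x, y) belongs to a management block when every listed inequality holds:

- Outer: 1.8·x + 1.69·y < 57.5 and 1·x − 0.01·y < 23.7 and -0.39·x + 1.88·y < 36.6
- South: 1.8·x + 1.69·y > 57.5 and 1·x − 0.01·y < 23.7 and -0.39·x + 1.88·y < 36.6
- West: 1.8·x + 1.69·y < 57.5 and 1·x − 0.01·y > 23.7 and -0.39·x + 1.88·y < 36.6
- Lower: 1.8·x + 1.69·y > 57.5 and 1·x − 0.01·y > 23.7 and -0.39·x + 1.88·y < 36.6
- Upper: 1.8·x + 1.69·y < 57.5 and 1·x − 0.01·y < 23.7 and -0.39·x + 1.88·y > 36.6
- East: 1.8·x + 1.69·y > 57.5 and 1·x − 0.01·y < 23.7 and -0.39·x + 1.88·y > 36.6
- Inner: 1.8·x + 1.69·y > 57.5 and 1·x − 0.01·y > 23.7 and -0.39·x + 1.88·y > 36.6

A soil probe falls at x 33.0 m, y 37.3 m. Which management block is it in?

1.8·33.0 + 1.69·37.3 = 122.437, which is > 57.5
1·33.0 − 0.01·37.3 = 32.627, which is > 23.7
-0.39·33.0 + 1.88·37.3 = 57.254, which is > 36.6
This sign pattern matches Inner.

Inner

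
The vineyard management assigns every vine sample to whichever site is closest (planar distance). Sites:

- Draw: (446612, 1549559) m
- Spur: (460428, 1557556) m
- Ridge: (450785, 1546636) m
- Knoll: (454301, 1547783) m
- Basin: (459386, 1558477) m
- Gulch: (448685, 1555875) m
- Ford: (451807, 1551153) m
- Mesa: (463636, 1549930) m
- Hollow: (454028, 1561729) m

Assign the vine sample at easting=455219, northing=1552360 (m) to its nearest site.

Squared distances to each site:
Draw: 81926050.000; Spur: 54132097.000; Ridge: 52424532.000; Knoll: 21791653.000; Basin: 54781578.000; Gulch: 55048381.000; Ford: 13098593.000; Mesa: 76750789.000; Hollow: 89196642.000.
Minimum at Ford.

Ford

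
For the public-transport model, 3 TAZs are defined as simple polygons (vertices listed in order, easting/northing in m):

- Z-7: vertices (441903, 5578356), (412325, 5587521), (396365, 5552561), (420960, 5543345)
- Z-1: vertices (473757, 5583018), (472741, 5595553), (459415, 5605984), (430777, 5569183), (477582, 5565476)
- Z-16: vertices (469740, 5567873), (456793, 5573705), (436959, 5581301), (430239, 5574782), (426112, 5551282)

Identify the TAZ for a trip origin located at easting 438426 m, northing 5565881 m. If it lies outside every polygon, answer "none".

Z-16

Cast a ray rightward from (438426, 5565881). For each polygon, the edges (by vertex number in listed order) whose endpoints lie on opposite sides of northing = 5565881, where each meets that height, and whether that is right or left of the point:
Z-7: 2–3 at easting≈402445.9 (left), 4–1 at easting≈434440.7 (left) → 0 crossings.
Z-1: 4–5 at easting≈472468.4 (right), 5–1 at easting≈477493.7 (right) → 2 crossings.
Z-16: 4–5 at easting≈428675.8 (left), 5–1 at easting≈464501.8 (right) → 1 crossing.
Only Z-16 has an odd count, so the point is inside Z-16.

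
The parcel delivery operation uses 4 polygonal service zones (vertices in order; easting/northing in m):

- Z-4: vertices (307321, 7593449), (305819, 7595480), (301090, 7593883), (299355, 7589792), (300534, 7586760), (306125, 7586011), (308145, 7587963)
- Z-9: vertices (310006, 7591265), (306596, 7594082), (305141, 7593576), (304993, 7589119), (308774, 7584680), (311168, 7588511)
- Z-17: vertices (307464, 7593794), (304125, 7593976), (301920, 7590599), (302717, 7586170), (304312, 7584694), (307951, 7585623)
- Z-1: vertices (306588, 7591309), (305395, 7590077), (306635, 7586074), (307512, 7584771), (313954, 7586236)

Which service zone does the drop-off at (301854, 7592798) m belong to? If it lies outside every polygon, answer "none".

Z-4

Cast a ray rightward from (301854, 7592798). For each polygon, the edges (by vertex number in listed order) whose endpoints lie on opposite sides of northing = 7592798, where each meets that height, and whether that is right or left of the point:
Z-4: 3–4 at easting≈300629.8 (left), 7–1 at easting≈307418.8 (right) → 1 crossing.
Z-9: 1–2 at easting≈308150.3 (right), 3–4 at easting≈305115.2 (right) → 2 crossings.
Z-17: 2–3 at easting≈303355.8 (right), 6–1 at easting≈307523.4 (right) → 2 crossings.
Z-1: no edge straddles that height → 0 crossings.
Only Z-4 has an odd count, so the point is inside Z-4.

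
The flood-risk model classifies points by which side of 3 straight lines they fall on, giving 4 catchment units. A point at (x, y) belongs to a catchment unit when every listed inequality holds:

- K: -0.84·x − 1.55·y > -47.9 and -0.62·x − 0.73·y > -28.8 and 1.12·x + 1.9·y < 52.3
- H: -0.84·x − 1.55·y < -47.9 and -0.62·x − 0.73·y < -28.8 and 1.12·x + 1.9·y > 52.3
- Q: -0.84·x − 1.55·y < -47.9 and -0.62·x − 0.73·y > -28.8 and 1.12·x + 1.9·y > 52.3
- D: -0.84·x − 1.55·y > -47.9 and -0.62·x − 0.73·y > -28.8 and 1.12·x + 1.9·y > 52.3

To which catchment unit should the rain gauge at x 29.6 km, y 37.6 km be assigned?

-0.84·29.6 − 1.55·37.6 = -83.144, which is < -47.9
-0.62·29.6 − 0.73·37.6 = -45.800, which is < -28.8
1.12·29.6 + 1.9·37.6 = 104.592, which is > 52.3
This sign pattern matches H.

H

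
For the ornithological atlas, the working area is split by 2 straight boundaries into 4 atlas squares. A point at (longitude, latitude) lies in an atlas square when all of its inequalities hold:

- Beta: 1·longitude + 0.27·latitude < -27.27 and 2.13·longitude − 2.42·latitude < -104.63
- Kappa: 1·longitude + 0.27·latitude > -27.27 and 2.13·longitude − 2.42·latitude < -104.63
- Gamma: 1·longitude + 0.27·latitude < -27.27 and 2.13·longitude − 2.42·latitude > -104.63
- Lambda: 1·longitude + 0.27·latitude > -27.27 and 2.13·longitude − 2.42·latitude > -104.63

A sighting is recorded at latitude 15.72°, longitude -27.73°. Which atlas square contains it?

Lambda

1·-27.73 + 0.27·15.72 = -23.486, which is > -27.27
2.13·-27.73 − 2.42·15.72 = -97.107, which is > -104.63
This sign pattern matches Lambda.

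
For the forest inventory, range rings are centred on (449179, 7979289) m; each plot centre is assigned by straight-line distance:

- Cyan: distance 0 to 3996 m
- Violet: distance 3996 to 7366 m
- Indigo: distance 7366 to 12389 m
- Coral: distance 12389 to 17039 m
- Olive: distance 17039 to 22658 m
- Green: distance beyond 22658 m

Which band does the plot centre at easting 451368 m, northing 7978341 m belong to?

Cyan

Distance = √((451368−449179)² + (7978341−7979289)²) = √(4791721.000 + 898704.000) = 2385.461 m.
0 ≤ 2385.461 < 3996 → Cyan.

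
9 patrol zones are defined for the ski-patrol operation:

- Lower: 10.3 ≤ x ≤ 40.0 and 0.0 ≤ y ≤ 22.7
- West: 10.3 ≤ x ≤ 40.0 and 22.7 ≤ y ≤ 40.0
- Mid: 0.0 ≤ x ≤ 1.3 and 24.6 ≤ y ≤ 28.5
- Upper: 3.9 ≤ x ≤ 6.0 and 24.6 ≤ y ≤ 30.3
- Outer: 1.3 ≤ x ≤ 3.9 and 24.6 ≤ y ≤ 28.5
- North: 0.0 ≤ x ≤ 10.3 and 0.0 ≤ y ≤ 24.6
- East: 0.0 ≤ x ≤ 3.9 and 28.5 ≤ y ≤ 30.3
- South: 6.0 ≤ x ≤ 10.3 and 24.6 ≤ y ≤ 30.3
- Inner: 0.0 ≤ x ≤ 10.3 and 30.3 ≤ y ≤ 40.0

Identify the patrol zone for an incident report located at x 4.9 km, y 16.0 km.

The point has x = 4.9 and y = 16.0.
Only North satisfies 0.0 ≤ x ≤ 10.3 and 0.0 ≤ y ≤ 24.6.

North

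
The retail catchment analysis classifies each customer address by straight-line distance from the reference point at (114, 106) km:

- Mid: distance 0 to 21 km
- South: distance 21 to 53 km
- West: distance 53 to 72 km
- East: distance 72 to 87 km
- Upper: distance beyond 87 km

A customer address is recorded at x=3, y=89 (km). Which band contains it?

Distance = √((3−114)² + (89−106)²) = √(12321.000 + 289.000) = 112.294 km.
87 ≤ 112.294 < ∞ → Upper.

Upper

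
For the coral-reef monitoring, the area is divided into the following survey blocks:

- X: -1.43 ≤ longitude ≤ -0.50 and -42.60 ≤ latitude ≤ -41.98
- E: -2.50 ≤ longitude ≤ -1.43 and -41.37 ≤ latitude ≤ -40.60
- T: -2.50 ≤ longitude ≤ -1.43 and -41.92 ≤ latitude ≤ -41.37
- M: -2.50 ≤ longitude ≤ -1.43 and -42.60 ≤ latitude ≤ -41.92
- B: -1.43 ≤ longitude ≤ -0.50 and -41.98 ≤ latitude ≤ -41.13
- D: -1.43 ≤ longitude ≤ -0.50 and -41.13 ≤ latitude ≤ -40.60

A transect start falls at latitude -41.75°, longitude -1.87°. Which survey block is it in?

T

The point has longitude = -1.87 and latitude = -41.75.
Only T satisfies -2.50 ≤ longitude ≤ -1.43 and -41.92 ≤ latitude ≤ -41.37.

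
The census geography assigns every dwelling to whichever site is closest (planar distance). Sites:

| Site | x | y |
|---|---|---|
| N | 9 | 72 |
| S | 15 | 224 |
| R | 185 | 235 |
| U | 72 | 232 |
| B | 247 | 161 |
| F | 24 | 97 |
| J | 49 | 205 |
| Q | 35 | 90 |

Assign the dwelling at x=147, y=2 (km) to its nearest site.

Squared distances to each site:
N: 23944.000; S: 66708.000; R: 55733.000; U: 58525.000; B: 35281.000; F: 24154.000; J: 50813.000; Q: 20288.000.
Minimum at Q.

Q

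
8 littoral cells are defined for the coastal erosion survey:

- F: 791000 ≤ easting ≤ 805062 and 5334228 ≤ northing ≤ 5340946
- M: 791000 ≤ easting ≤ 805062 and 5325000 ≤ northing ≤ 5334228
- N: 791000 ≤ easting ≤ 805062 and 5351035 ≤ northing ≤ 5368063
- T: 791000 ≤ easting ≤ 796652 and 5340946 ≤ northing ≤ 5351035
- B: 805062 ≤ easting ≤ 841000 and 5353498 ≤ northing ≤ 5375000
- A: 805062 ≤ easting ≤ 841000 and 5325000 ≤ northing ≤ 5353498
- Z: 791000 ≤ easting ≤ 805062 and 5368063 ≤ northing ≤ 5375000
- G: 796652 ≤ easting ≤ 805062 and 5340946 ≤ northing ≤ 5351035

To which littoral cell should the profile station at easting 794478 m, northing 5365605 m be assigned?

N

The point has easting = 794478 and northing = 5365605.
Only N satisfies 791000 ≤ easting ≤ 805062 and 5351035 ≤ northing ≤ 5368063.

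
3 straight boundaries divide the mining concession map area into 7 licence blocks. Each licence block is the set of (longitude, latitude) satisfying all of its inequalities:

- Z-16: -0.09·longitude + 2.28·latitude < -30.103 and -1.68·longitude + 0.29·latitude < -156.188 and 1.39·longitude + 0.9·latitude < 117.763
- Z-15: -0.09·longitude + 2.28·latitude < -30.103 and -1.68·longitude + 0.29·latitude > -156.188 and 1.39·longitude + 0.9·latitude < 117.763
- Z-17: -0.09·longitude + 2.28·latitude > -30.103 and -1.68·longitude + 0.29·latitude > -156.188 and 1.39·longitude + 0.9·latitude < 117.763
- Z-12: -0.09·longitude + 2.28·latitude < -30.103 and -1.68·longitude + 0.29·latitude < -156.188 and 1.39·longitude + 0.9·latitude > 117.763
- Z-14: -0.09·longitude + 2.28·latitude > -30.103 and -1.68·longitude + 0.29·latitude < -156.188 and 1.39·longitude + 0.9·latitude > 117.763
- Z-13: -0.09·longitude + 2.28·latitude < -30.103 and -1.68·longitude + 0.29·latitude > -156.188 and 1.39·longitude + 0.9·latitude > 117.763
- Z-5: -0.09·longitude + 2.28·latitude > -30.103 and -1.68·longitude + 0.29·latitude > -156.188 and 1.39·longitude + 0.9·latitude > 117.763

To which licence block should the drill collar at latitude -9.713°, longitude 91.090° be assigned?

-0.09·91.090 + 2.28·-9.713 = -30.344, which is < -30.103
-1.68·91.090 + 0.29·-9.713 = -155.848, which is > -156.188
1.39·91.090 + 0.9·-9.713 = 117.873, which is > 117.763
This sign pattern matches Z-13.

Z-13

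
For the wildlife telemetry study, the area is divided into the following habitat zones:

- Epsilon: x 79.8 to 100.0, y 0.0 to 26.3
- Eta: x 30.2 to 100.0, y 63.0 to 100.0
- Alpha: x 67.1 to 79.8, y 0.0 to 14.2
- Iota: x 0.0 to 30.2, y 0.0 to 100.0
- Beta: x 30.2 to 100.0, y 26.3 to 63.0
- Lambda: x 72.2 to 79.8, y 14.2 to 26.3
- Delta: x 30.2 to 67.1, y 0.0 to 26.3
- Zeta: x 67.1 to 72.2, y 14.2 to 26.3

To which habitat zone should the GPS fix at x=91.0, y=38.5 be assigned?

The point has x = 91.0 and y = 38.5.
Only Beta satisfies 30.2 ≤ x ≤ 100.0 and 26.3 ≤ y ≤ 63.0.

Beta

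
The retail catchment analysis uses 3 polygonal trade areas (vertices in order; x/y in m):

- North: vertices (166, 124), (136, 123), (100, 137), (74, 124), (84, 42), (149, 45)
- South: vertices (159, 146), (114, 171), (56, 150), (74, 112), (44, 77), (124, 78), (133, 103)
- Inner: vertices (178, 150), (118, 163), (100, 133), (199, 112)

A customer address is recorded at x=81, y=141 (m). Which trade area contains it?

South

Cast a ray rightward from (81, 141). For each polygon, the edges (by vertex number in listed order) whose endpoints lie on opposite sides of y = 141, where each meets that height, and whether that is right or left of the point:
North: no edge straddles that height → 0 crossings.
South: 3–4 at x≈60.3 (left), 7–1 at x≈156.0 (right) → 1 crossing.
Inner: 2–3 at x≈104.8 (right), 4–1 at x≈183.0 (right) → 2 crossings.
Only South has an odd count, so the point is inside South.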